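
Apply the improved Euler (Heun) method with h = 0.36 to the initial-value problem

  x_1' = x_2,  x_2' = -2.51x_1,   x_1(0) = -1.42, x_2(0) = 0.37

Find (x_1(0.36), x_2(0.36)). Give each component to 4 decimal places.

Heun on (x_1,x_2): k1 = f(t_n, state_n); k2 = f(t_n + h, state_n + h·k1); state_{n+1} = state_n + (h/2)·(k1 + k2).
0.000000: (-1.420000, 0.370000)
  k1 = (0.370000, 3.564200)
  predictor → (-1.286800, 1.653112)
  k2 = (1.653112, 3.229868)
  → (-1.055840, 1.592932)
(x_1(0.36), x_2(0.36)) ≈ (-1.0558, 1.5929)

-1.0558, 1.5929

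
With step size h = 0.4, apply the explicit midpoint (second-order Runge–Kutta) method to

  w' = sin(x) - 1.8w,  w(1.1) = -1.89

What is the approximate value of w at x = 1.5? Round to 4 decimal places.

Midpoint: k1 = f(x_n, w_n); k2 = f(x_n + h/2, w_n + (h/2)·k1); w_{n+1} = w_n + h·k2.
x=1.100000, w=-1.890000:
  k1 = f(1.100000, -1.890000) = 4.293207
  k2 = f(1.300000, -1.031359) = 2.820004
  w ← -1.890000 + 0.4·2.820004 = -0.761999
w(1.5) ≈ -0.7620

-0.7620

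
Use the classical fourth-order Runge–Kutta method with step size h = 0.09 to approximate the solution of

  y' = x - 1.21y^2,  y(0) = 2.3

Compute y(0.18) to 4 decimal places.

1.5453

RK4: k1 = f(x_n, y_n); k2 = f(x_n + h/2, y_n + (h/2)·k1); k3 = f(x_n + h/2, y_n + (h/2)·k2); k4 = f(x_n + h, y_n + h·k3); y_{n+1} = y_n + (h/6)·(k1 + 2k2 + 2k3 + k4).
x=0.000000, y=2.300000:
  k1 = f(0.000000, 2.300000) = -6.400900
  k2 = f(0.045000, 2.011959) = -4.853057
  k3 = f(0.045000, 2.081612) = -5.198063
  k4 = f(0.090000, 1.832174) = -3.971804
  y ← 2.300000 + (0.09/6)·(k1 + 2k2 + 2k3 + k4) = 1.842876
x=0.090000, y=1.842876:
  k1 = f(0.090000, 1.842876) = -4.019391
  k2 = f(0.135000, 1.662003) = -3.207328
  k3 = f(0.135000, 1.698546) = -3.355921
  k4 = f(0.180000, 1.540843) = -2.692778
  y ← 1.842876 + (0.09/6)·(k1 + 2k2 + 2k3 + k4) = 1.545296
y(0.18) ≈ 1.5453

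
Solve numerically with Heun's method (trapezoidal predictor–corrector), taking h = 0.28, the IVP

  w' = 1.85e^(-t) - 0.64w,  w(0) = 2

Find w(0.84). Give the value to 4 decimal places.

Heun: k1 = f(t_n, w_n); k2 = f(t_n + h, w_n + h·k1); w_{n+1} = w_n + (h/2)·(k1 + k2).
t=0.000000, w=2.000000:
  k1 = f(0.000000, 2.000000) = 0.570000
  k2 = f(0.280000, 2.159600) = 0.016056
  w ← 2.000000 + (0.28/2)·(0.570000 + 0.016056) = 2.082048
t=0.280000, w=2.082048:
  k1 = f(0.280000, 2.082048) = 0.065689
  k2 = f(0.560000, 2.100441) = -0.287545
  w ← 2.082048 + (0.28/2)·(0.065689 + (-0.287545)) = 2.050988
t=0.560000, w=2.050988:
  k1 = f(0.560000, 2.050988) = -0.255896
  k2 = f(0.840000, 1.979337) = -0.468111
  w ← 2.050988 + (0.28/2)·(-0.255896 + (-0.468111)) = 1.949627
w(0.84) ≈ 1.9496

1.9496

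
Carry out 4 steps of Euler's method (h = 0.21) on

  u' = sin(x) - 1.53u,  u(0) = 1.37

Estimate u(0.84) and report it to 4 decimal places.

0.4927

Euler: u_{n+1} = u_n + h·f(x_n, u_n).
x=0.000000, u=1.370000: f=-2.096100 → u ← 1.370000 + 0.21·(-2.096100) = 0.929819
x=0.210000, u=0.929819: f=-1.214163 → u ← 0.929819 + 0.21·(-1.214163) = 0.674845
x=0.420000, u=0.674845: f=-0.624752 → u ← 0.674845 + 0.21·(-0.624752) = 0.543647
x=0.630000, u=0.543647: f=-0.242635 → u ← 0.543647 + 0.21·(-0.242635) = 0.492693
u(0.84) ≈ 0.4927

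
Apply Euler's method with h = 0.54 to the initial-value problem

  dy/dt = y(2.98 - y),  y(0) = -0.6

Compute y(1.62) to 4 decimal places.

-37.5374

Euler: y_{n+1} = y_n + h·f(t_n, y_n).
t=0.000000, y=-0.600000: f=-2.148000 → y ← -0.600000 + 0.54·(-2.148000) = -1.759920
t=0.540000, y=-1.759920: f=-8.341880 → y ← -1.759920 + 0.54·(-8.341880) = -6.264535
t=1.080000, y=-6.264535: f=-57.912716 → y ← -6.264535 + 0.54·(-57.912716) = -37.537402
y(1.62) ≈ -37.5374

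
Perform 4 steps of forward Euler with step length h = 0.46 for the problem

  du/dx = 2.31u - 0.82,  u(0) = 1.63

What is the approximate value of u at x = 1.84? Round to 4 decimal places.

23.4319

Euler: u_{n+1} = u_n + h·f(x_n, u_n).
x=0.000000, u=1.630000: f=2.945300 → u ← 1.630000 + 0.46·2.945300 = 2.984838
x=0.460000, u=2.984838: f=6.074976 → u ← 2.984838 + 0.46·6.074976 = 5.779327
x=0.920000, u=5.779327: f=12.530245 → u ← 5.779327 + 0.46·12.530245 = 11.543240
x=1.380000, u=11.543240: f=25.844883 → u ← 11.543240 + 0.46·25.844883 = 23.431886
u(1.84) ≈ 23.4319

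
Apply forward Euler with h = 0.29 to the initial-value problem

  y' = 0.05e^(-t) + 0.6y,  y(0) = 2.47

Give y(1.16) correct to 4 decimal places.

4.7461

Euler: y_{n+1} = y_n + h·f(t_n, y_n).
t=0.000000, y=2.470000: f=1.532000 → y ← 2.470000 + 0.29·1.532000 = 2.914280
t=0.290000, y=2.914280: f=1.785981 → y ← 2.914280 + 0.29·1.785981 = 3.432215
t=0.580000, y=3.432215: f=2.087324 → y ← 3.432215 + 0.29·2.087324 = 4.037538
t=0.870000, y=4.037538: f=2.443471 → y ← 4.037538 + 0.29·2.443471 = 4.746145
y(1.16) ≈ 4.7461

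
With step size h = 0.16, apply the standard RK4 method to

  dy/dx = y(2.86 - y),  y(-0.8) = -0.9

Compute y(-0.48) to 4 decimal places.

RK4: k1 = f(x_n, y_n); k2 = f(x_n + h/2, y_n + (h/2)·k1); k3 = f(x_n + h/2, y_n + (h/2)·k2); k4 = f(x_n + h, y_n + h·k3); y_{n+1} = y_n + (h/6)·(k1 + 2k2 + 2k3 + k4).
x=-0.800000, y=-0.900000:
  k1 = f(-0.800000, -0.900000) = -3.384000
  k2 = f(-0.720000, -1.170720) = -4.718845
  k3 = f(-0.720000, -1.277508) = -5.285697
  k4 = f(-0.640000, -1.745712) = -8.040244
  y ← -0.900000 + (0.16/6)·(k1 + 2k2 + 2k3 + k4) = -1.738222
x=-0.640000, y=-1.738222:
  k1 = f(-0.640000, -1.738222) = -7.992731
  k2 = f(-0.560000, -2.377641) = -12.453227
  k3 = f(-0.560000, -2.734480) = -15.297995
  k4 = f(-0.480000, -4.185901) = -29.493447
  y ← -1.738222 + (0.16/6)·(k1 + 2k2 + 2k3 + k4) = -4.217919
y(-0.48) ≈ -4.2179

-4.2179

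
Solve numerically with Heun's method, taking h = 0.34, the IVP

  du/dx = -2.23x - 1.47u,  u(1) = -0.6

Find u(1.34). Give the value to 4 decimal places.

-1.0727

Heun: k1 = f(x_n, u_n); k2 = f(x_n + h, u_n + h·k1); u_{n+1} = u_n + (h/2)·(k1 + k2).
x=1.000000, u=-0.600000:
  k1 = f(1.000000, -0.600000) = -1.348000
  k2 = f(1.340000, -1.058320) = -1.432470
  u ← -0.600000 + (0.34/2)·(-1.348000 + (-1.432470)) = -1.072680
u(1.34) ≈ -1.0727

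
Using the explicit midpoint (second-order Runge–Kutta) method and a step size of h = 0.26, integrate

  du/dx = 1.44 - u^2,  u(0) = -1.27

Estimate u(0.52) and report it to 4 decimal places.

-1.4454

Midpoint: k1 = f(x_n, u_n); k2 = f(x_n + h/2, u_n + (h/2)·k1); u_{n+1} = u_n + h·k2.
x=0.000000, u=-1.270000:
  k1 = f(0.000000, -1.270000) = -0.172900
  k2 = f(0.130000, -1.292477) = -0.230497
  u ← -1.270000 + 0.26·(-0.230497) = -1.329929
x=0.260000, u=-1.329929:
  k1 = f(0.260000, -1.329929) = -0.328712
  k2 = f(0.390000, -1.372662) = -0.444200
  u ← -1.329929 + 0.26·(-0.444200) = -1.445421
u(0.52) ≈ -1.4454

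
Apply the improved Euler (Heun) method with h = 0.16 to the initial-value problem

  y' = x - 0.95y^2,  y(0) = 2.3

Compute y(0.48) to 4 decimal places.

Heun: k1 = f(x_n, y_n); k2 = f(x_n + h, y_n + h·k1); y_{n+1} = y_n + (h/2)·(k1 + k2).
x=0.000000, y=2.300000:
  k1 = f(0.000000, 2.300000) = -5.025500
  k2 = f(0.160000, 1.495920) = -1.965888
  y ← 2.300000 + (0.16/2)·(-5.025500 + (-1.965888)) = 1.740689
x=0.160000, y=1.740689:
  k1 = f(0.160000, 1.740689) = -2.718498
  k2 = f(0.320000, 1.305729) = -1.299682
  y ← 1.740689 + (0.16/2)·(-2.718498 + (-1.299682)) = 1.419235
x=0.320000, y=1.419235:
  k1 = f(0.320000, 1.419235) = -1.593515
  k2 = f(0.480000, 1.164272) = -0.807753
  y ← 1.419235 + (0.16/2)·(-1.593515 + (-0.807753)) = 1.227133
y(0.48) ≈ 1.2271

1.2271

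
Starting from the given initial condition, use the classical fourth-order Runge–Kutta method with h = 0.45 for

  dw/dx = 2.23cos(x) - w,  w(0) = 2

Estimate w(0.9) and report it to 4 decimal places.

1.9261

RK4: k1 = f(x_n, w_n); k2 = f(x_n + h/2, w_n + (h/2)·k1); k3 = f(x_n + h/2, w_n + (h/2)·k2); k4 = f(x_n + h, w_n + h·k3); w_{n+1} = w_n + (h/6)·(k1 + 2k2 + 2k3 + k4).
x=0.000000, w=2.000000:
  k1 = f(0.000000, 2.000000) = 0.230000
  k2 = f(0.225000, 2.051750) = 0.122041
  k3 = f(0.225000, 2.027459) = 0.146332
  k4 = f(0.450000, 2.065849) = -0.057852
  w ← 2.000000 + (0.45/6)·(k1 + 2k2 + 2k3 + k4) = 2.053167
x=0.450000, w=2.053167:
  k1 = f(0.450000, 2.053167) = -0.045170
  k2 = f(0.675000, 2.043004) = -0.302027
  k3 = f(0.675000, 1.985211) = -0.244234
  k4 = f(0.900000, 1.943262) = -0.557071
  w ← 2.053167 + (0.45/6)·(k1 + 2k2 + 2k3 + k4) = 1.926060
w(0.9) ≈ 1.9261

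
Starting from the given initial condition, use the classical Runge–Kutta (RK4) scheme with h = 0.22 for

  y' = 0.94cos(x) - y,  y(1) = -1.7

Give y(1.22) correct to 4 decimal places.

RK4: k1 = f(x_n, y_n); k2 = f(x_n + h/2, y_n + (h/2)·k1); k3 = f(x_n + h/2, y_n + (h/2)·k2); k4 = f(x_n + h, y_n + h·k3); y_{n+1} = y_n + (h/6)·(k1 + 2k2 + 2k3 + k4).
x=1.000000, y=-1.700000:
  k1 = f(1.000000, -1.700000) = 2.207884
  k2 = f(1.110000, -1.457133) = 1.875115
  k3 = f(1.110000, -1.493737) = 1.911719
  k4 = f(1.220000, -1.279422) = 1.602449
  y ← -1.700000 + (0.22/6)·(k1 + 2k2 + 2k3 + k4) = -1.282587
y(1.22) ≈ -1.2826

-1.2826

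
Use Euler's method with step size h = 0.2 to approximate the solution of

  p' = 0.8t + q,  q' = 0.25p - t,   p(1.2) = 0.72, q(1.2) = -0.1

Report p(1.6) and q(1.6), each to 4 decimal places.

1.0552, -0.5394

Euler on (p,q): p_{n+1} = p_n + h·p', q_{n+1} = q_n + h·q'.
1.200000: (0.720000, -0.100000); f=(0.860000, -1.020000) → (0.892000, -0.304000)
1.400000: (0.892000, -0.304000); f=(0.816000, -1.177000) → (1.055200, -0.539400)
(p(1.6), q(1.6)) ≈ (1.0552, -0.5394)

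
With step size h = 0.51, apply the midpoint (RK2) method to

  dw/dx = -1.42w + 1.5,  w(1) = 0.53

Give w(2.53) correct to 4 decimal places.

0.9744

Midpoint: k1 = f(x_n, w_n); k2 = f(x_n + h/2, w_n + (h/2)·k1); w_{n+1} = w_n + h·k2.
x=1.000000, w=0.530000:
  k1 = f(1.000000, 0.530000) = 0.747400
  k2 = f(1.255000, 0.720587) = 0.476766
  w ← 0.530000 + 0.51·0.476766 = 0.773151
x=1.510000, w=0.773151:
  k1 = f(1.510000, 0.773151) = 0.402126
  k2 = f(1.765000, 0.875693) = 0.256516
  w ← 0.773151 + 0.51·0.256516 = 0.903974
x=2.020000, w=0.903974:
  k1 = f(2.020000, 0.903974) = 0.216357
  k2 = f(2.275000, 0.959145) = 0.138014
  w ← 0.903974 + 0.51·0.138014 = 0.974361
w(2.53) ≈ 0.9744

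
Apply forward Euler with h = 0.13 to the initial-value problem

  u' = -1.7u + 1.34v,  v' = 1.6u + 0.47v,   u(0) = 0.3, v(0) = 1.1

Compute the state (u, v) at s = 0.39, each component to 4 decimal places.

0.6677, 1.5918

Euler on (u,v): u_{n+1} = u_n + h·u', v_{n+1} = v_n + h·v'.
0.000000: (0.300000, 1.100000); f=(0.964000, 0.997000) → (0.425320, 1.229610)
0.130000: (0.425320, 1.229610); f=(0.924633, 1.258429) → (0.545522, 1.393206)
0.260000: (0.545522, 1.393206); f=(0.939508, 1.527642) → (0.667658, 1.591799)
(u(0.39), v(0.39)) ≈ (0.6677, 1.5918)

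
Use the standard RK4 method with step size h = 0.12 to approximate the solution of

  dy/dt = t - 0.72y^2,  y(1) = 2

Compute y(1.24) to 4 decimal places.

RK4: k1 = f(t_n, y_n); k2 = f(t_n + h/2, y_n + (h/2)·k1); k3 = f(t_n + h/2, y_n + (h/2)·k2); k4 = f(t_n + h, y_n + h·k3); y_{n+1} = y_n + (h/6)·(k1 + 2k2 + 2k3 + k4).
t=1.000000, y=2.000000:
  k1 = f(1.000000, 2.000000) = -1.880000
  k2 = f(1.060000, 1.887200) = -1.504297
  k3 = f(1.060000, 1.909742) = -1.565923
  k4 = f(1.120000, 1.812089) = -1.244241
  y ← 2.000000 + (0.12/6)·(k1 + 2k2 + 2k3 + k4) = 1.814706
t=1.120000, y=1.814706:
  k1 = f(1.120000, 1.814706) = -1.251075
  k2 = f(1.180000, 1.739642) = -0.998975
  k3 = f(1.180000, 1.754768) = -1.037031
  k4 = f(1.240000, 1.690263) = -0.817031
  y ← 1.814706 + (0.12/6)·(k1 + 2k2 + 2k3 + k4) = 1.691904
y(1.24) ≈ 1.6919

1.6919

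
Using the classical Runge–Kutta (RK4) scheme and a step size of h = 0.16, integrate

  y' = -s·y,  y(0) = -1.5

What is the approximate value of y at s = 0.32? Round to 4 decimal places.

-1.4251

RK4: k1 = f(s_n, y_n); k2 = f(s_n + h/2, y_n + (h/2)·k1); k3 = f(s_n + h/2, y_n + (h/2)·k2); k4 = f(s_n + h, y_n + h·k3); y_{n+1} = y_n + (h/6)·(k1 + 2k2 + 2k3 + k4).
s=0.000000, y=-1.500000:
  k1 = f(0.000000, -1.500000) = 0.000000
  k2 = f(0.080000, -1.500000) = 0.120000
  k3 = f(0.080000, -1.490400) = 0.119232
  k4 = f(0.160000, -1.480923) = 0.236948
  y ← -1.500000 + (0.16/6)·(k1 + 2k2 + 2k3 + k4) = -1.480922
s=0.160000, y=-1.480922:
  k1 = f(0.160000, -1.480922) = 0.236948
  k2 = f(0.240000, -1.461967) = 0.350872
  k3 = f(0.240000, -1.452853) = 0.348685
  k4 = f(0.320000, -1.425133) = 0.456043
  y ← -1.480922 + (0.16/6)·(k1 + 2k2 + 2k3 + k4) = -1.425133
y(0.32) ≈ -1.4251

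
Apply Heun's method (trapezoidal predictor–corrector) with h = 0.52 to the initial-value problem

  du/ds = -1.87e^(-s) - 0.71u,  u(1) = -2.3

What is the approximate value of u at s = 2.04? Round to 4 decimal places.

Heun: k1 = f(s_n, u_n); k2 = f(s_n + h, u_n + h·k1); u_{n+1} = u_n + (h/2)·(k1 + k2).
s=1.000000, u=-2.300000:
  k1 = f(1.000000, -2.300000) = 0.945065
  k2 = f(1.520000, -1.808566) = 0.875091
  u ← -2.300000 + (0.52/2)·(0.945065 + 0.875091) = -1.826759
s=1.520000, u=-1.826759:
  k1 = f(1.520000, -1.826759) = 0.888008
  k2 = f(2.040000, -1.364995) = 0.725993
  u ← -1.826759 + (0.52/2)·(0.888008 + 0.725993) = -1.407119
u(2.04) ≈ -1.4071

-1.4071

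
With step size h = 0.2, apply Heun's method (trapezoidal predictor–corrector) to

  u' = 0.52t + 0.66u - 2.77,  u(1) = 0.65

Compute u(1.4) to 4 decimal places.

Heun: k1 = f(t_n, u_n); k2 = f(t_n + h, u_n + h·k1); u_{n+1} = u_n + (h/2)·(k1 + k2).
t=1.000000, u=0.650000:
  k1 = f(1.000000, 0.650000) = -1.821000
  k2 = f(1.200000, 0.285800) = -1.957372
  u ← 0.650000 + (0.2/2)·(-1.821000 + (-1.957372)) = 0.272163
t=1.200000, u=0.272163:
  k1 = f(1.200000, 0.272163) = -1.966373
  k2 = f(1.400000, -0.121112) = -2.121934
  u ← 0.272163 + (0.2/2)·(-1.966373 + (-2.121934)) = -0.136668
u(1.4) ≈ -0.1367

-0.1367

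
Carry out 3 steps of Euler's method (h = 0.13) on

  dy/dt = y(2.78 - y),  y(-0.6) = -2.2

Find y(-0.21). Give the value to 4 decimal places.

-14.7766

Euler: y_{n+1} = y_n + h·f(t_n, y_n).
t=-0.600000, y=-2.200000: f=-10.956000 → y ← -2.200000 + 0.13·(-10.956000) = -3.624280
t=-0.470000, y=-3.624280: f=-23.210904 → y ← -3.624280 + 0.13·(-23.210904) = -6.641698
t=-0.340000, y=-6.641698: f=-62.576065 → y ← -6.641698 + 0.13·(-62.576065) = -14.776586
y(-0.21) ≈ -14.7766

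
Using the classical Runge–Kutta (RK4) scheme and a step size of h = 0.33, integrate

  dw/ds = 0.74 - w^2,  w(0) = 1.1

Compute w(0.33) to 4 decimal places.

RK4: k1 = f(s_n, w_n); k2 = f(s_n + h/2, w_n + (h/2)·k1); k3 = f(s_n + h/2, w_n + (h/2)·k2); k4 = f(s_n + h, w_n + h·k3); w_{n+1} = w_n + (h/6)·(k1 + 2k2 + 2k3 + k4).
s=0.000000, w=1.100000:
  k1 = f(0.000000, 1.100000) = -0.470000
  k2 = f(0.165000, 1.022450) = -0.305404
  k3 = f(0.165000, 1.049608) = -0.361678
  k4 = f(0.330000, 0.980646) = -0.221667
  w ← 1.100000 + (0.33/6)·(k1 + 2k2 + 2k3 + k4) = 0.988579
w(0.33) ≈ 0.9886

0.9886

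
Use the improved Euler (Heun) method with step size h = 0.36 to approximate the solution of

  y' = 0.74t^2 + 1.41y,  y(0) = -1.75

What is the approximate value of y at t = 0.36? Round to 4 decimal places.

-2.8465

Heun: k1 = f(t_n, y_n); k2 = f(t_n + h, y_n + h·k1); y_{n+1} = y_n + (h/2)·(k1 + k2).
t=0.000000, y=-1.750000:
  k1 = f(0.000000, -1.750000) = -2.467500
  k2 = f(0.360000, -2.638300) = -3.624099
  y ← -1.750000 + (0.36/2)·(-2.467500 + (-3.624099)) = -2.846488
y(0.36) ≈ -2.8465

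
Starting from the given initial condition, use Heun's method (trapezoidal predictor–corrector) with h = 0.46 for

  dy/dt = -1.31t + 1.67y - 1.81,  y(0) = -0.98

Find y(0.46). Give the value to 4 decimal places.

-3.3130

Heun: k1 = f(t_n, y_n); k2 = f(t_n + h, y_n + h·k1); y_{n+1} = y_n + (h/2)·(k1 + k2).
t=0.000000, y=-0.980000:
  k1 = f(0.000000, -0.980000) = -3.446600
  k2 = f(0.460000, -2.565436) = -6.696878
  y ← -0.980000 + (0.46/2)·(-3.446600 + (-6.696878)) = -3.313000
y(0.46) ≈ -3.3130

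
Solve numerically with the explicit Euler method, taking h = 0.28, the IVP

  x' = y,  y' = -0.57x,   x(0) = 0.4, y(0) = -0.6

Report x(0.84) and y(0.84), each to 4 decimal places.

-0.1501, -0.7082

Euler on (x,y): x_{n+1} = x_n + h·x', y_{n+1} = y_n + h·y'.
0.000000: (0.400000, -0.600000); f=(-0.600000, -0.228000) → (0.232000, -0.663840)
0.280000: (0.232000, -0.663840); f=(-0.663840, -0.132240) → (0.046125, -0.700867)
0.560000: (0.046125, -0.700867); f=(-0.700867, -0.026291) → (-0.150118, -0.708229)
(x(0.84), y(0.84)) ≈ (-0.1501, -0.7082)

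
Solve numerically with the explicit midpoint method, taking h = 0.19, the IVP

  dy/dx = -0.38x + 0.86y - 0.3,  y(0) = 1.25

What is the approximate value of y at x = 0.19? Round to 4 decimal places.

Midpoint: k1 = f(x_n, y_n); k2 = f(x_n + h/2, y_n + (h/2)·k1); y_{n+1} = y_n + h·k2.
x=0.000000, y=1.250000:
  k1 = f(0.000000, 1.250000) = 0.775000
  k2 = f(0.095000, 1.323625) = 0.802218
  y ← 1.250000 + 0.19·0.802218 = 1.402421
y(0.19) ≈ 1.4024

1.4024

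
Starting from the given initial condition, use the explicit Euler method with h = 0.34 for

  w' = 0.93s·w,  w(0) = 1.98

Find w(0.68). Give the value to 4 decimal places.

Euler: w_{n+1} = w_n + h·f(s_n, w_n).
s=0.000000, w=1.980000: f=0.000000 → w ← 1.980000 + 0.34·0.000000 = 1.980000
s=0.340000, w=1.980000: f=0.626076 → w ← 1.980000 + 0.34·0.626076 = 2.192866
w(0.68) ≈ 2.1929

2.1929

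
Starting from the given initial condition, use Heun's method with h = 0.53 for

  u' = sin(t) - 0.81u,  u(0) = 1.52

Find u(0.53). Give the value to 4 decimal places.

Heun: k1 = f(t_n, u_n); k2 = f(t_n + h, u_n + h·k1); u_{n+1} = u_n + (h/2)·(k1 + k2).
t=0.000000, u=1.520000:
  k1 = f(0.000000, 1.520000) = -1.231200
  k2 = f(0.530000, 0.867464) = -0.197112
  u ← 1.520000 + (0.53/2)·(-1.231200 + (-0.197112)) = 1.141497
u(0.53) ≈ 1.1415

1.1415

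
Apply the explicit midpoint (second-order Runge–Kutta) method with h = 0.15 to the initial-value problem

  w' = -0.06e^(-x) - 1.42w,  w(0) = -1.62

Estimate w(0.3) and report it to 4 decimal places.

Midpoint: k1 = f(x_n, w_n); k2 = f(x_n + h/2, w_n + (h/2)·k1); w_{n+1} = w_n + h·k2.
x=0.000000, w=-1.620000:
  k1 = f(0.000000, -1.620000) = 2.240400
  k2 = f(0.075000, -1.451970) = 2.006133
  w ← -1.620000 + 0.15·2.006133 = -1.319080
x=0.150000, w=-1.319080:
  k1 = f(0.150000, -1.319080) = 1.821451
  k2 = f(0.225000, -1.182471) = 1.631198
  w ← -1.319080 + 0.15·1.631198 = -1.074400
w(0.3) ≈ -1.0744

-1.0744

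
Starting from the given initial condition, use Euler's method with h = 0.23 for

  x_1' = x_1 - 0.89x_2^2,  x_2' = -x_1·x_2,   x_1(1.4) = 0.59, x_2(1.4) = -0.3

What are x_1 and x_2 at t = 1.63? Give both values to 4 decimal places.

0.7073, -0.2593

Euler on (x_1,x_2): x_1_{n+1} = x_1_n + h·x_1', x_2_{n+1} = x_2_n + h·x_2'.
1.400000: (0.590000, -0.300000); f=(0.509900, 0.177000) → (0.707277, -0.259290)
(x_1(1.63), x_2(1.63)) ≈ (0.7073, -0.2593)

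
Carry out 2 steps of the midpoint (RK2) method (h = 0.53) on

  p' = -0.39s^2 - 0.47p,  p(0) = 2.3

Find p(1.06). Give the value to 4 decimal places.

Midpoint: k1 = f(s_n, p_n); k2 = f(s_n + h/2, p_n + (h/2)·k1); p_{n+1} = p_n + h·k2.
s=0.000000, p=2.300000:
  k1 = f(0.000000, 2.300000) = -1.081000
  k2 = f(0.265000, 2.013535) = -0.973749
  p ← 2.300000 + 0.53·(-0.973749) = 1.783913
s=0.530000, p=1.783913:
  k1 = f(0.530000, 1.783913) = -0.947990
  k2 = f(0.795000, 1.532696) = -0.966857
  p ← 1.783913 + 0.53·(-0.966857) = 1.271479
p(1.06) ≈ 1.2715

1.2715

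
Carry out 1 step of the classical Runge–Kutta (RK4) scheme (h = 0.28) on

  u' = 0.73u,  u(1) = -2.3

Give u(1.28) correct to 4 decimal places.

-2.8216

RK4: k1 = f(s_n, u_n); k2 = f(s_n + h/2, u_n + (h/2)·k1); k3 = f(s_n + h/2, u_n + (h/2)·k2); k4 = f(s_n + h, u_n + h·k3); u_{n+1} = u_n + (h/6)·(k1 + 2k2 + 2k3 + k4).
s=1.000000, u=-2.300000:
  k1 = f(1.000000, -2.300000) = -1.679000
  k2 = f(1.140000, -2.535060) = -1.850594
  k3 = f(1.140000, -2.559083) = -1.868131
  k4 = f(1.280000, -2.823077) = -2.060846
  u ← -2.300000 + (0.28/6)·(k1 + 2k2 + 2k3 + k4) = -2.821607
u(1.28) ≈ -2.8216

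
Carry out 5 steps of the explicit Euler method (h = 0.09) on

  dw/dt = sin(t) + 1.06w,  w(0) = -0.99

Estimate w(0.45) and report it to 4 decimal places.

-1.4734

Euler: w_{n+1} = w_n + h·f(t_n, w_n).
t=0.000000, w=-0.990000: f=-1.049400 → w ← -0.990000 + 0.09·(-1.049400) = -1.084446
t=0.090000, w=-1.084446: f=-1.059634 → w ← -1.084446 + 0.09·(-1.059634) = -1.179813
t=0.180000, w=-1.179813: f=-1.071572 → w ← -1.179813 + 0.09·(-1.071572) = -1.276255
t=0.270000, w=-1.276255: f=-1.086098 → w ← -1.276255 + 0.09·(-1.086098) = -1.374003
t=0.360000, w=-1.374003: f=-1.104169 → w ← -1.374003 + 0.09·(-1.104169) = -1.473379
w(0.45) ≈ -1.4734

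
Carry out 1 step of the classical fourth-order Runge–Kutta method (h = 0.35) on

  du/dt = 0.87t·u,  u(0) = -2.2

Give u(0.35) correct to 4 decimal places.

-2.3204

RK4: k1 = f(t_n, u_n); k2 = f(t_n + h/2, u_n + (h/2)·k1); k3 = f(t_n + h/2, u_n + (h/2)·k2); k4 = f(t_n + h, u_n + h·k3); u_{n+1} = u_n + (h/6)·(k1 + 2k2 + 2k3 + k4).
t=0.000000, u=-2.200000:
  k1 = f(0.000000, -2.200000) = 0.000000
  k2 = f(0.175000, -2.200000) = -0.334950
  k3 = f(0.175000, -2.258616) = -0.343874
  k4 = f(0.350000, -2.320356) = -0.706548
  u ← -2.200000 + (0.35/6)·(k1 + 2k2 + 2k3 + k4) = -2.320411
u(0.35) ≈ -2.3204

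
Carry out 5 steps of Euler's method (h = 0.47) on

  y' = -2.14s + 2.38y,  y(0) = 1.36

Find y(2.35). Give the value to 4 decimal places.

Euler: y_{n+1} = y_n + h·f(s_n, y_n).
s=0.000000, y=1.360000: f=3.236800 → y ← 1.360000 + 0.47·3.236800 = 2.881296
s=0.470000, y=2.881296: f=5.851684 → y ← 2.881296 + 0.47·5.851684 = 5.631588
s=0.940000, y=5.631588: f=11.391579 → y ← 5.631588 + 0.47·11.391579 = 10.985630
s=1.410000, y=10.985630: f=23.128399 → y ← 10.985630 + 0.47·23.128399 = 21.855977
s=1.880000, y=21.855977: f=47.994026 → y ← 21.855977 + 0.47·47.994026 = 44.413169
y(2.35) ≈ 44.4132

44.4132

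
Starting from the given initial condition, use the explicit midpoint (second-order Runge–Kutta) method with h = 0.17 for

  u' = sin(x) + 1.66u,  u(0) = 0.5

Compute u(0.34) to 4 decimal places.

Midpoint: k1 = f(x_n, u_n); k2 = f(x_n + h/2, u_n + (h/2)·k1); u_{n+1} = u_n + h·k2.
x=0.000000, u=0.500000:
  k1 = f(0.000000, 0.500000) = 0.830000
  k2 = f(0.085000, 0.570550) = 1.032011
  u ← 0.500000 + 0.17·1.032011 = 0.675442
x=0.170000, u=0.675442:
  k1 = f(0.170000, 0.675442) = 1.290416
  k2 = f(0.255000, 0.785127) = 1.555556
  u ← 0.675442 + 0.17·1.555556 = 0.939886
u(0.34) ≈ 0.9399

0.9399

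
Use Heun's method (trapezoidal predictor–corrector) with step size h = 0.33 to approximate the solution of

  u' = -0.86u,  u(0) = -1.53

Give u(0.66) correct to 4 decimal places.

Heun: k1 = f(t_n, u_n); k2 = f(t_n + h, u_n + h·k1); u_{n+1} = u_n + (h/2)·(k1 + k2).
t=0.000000, u=-1.530000:
  k1 = f(0.000000, -1.530000) = 1.315800
  k2 = f(0.330000, -1.095786) = 0.942376
  u ← -1.530000 + (0.33/2)·(1.315800 + 0.942376) = -1.157401
t=0.330000, u=-1.157401:
  k1 = f(0.330000, -1.157401) = 0.995365
  k2 = f(0.660000, -0.828931) = 0.712880
  u ← -1.157401 + (0.33/2)·(0.995365 + 0.712880) = -0.875541
u(0.66) ≈ -0.8755

-0.8755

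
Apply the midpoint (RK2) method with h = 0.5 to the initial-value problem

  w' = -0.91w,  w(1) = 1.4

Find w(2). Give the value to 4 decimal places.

0.5888

Midpoint: k1 = f(x_n, w_n); k2 = f(x_n + h/2, w_n + (h/2)·k1); w_{n+1} = w_n + h·k2.
x=1.000000, w=1.400000:
  k1 = f(1.000000, 1.400000) = -1.274000
  k2 = f(1.250000, 1.081500) = -0.984165
  w ← 1.400000 + 0.5·(-0.984165) = 0.907917
x=1.500000, w=0.907917:
  k1 = f(1.500000, 0.907917) = -0.826205
  k2 = f(1.750000, 0.701366) = -0.638243
  w ← 0.907917 + 0.5·(-0.638243) = 0.588796
w(2) ≈ 0.5888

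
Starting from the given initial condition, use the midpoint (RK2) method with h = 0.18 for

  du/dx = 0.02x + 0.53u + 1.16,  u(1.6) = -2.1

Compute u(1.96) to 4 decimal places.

-2.0674

Midpoint: k1 = f(x_n, u_n); k2 = f(x_n + h/2, u_n + (h/2)·k1); u_{n+1} = u_n + h·k2.
x=1.600000, u=-2.100000:
  k1 = f(1.600000, -2.100000) = 0.079000
  k2 = f(1.690000, -2.092890) = 0.084568
  u ← -2.100000 + 0.18·0.084568 = -2.084778
x=1.780000, u=-2.084778:
  k1 = f(1.780000, -2.084778) = 0.090668
  k2 = f(1.870000, -2.076618) = 0.096793
  u ← -2.084778 + 0.18·0.096793 = -2.067355
u(1.96) ≈ -2.0674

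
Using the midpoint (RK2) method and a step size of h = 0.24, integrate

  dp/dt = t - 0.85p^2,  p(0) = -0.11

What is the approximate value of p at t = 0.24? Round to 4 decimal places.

Midpoint: k1 = f(t_n, p_n); k2 = f(t_n + h/2, p_n + (h/2)·k1); p_{n+1} = p_n + h·k2.
t=0.000000, p=-0.110000:
  k1 = f(0.000000, -0.110000) = -0.010285
  k2 = f(0.120000, -0.111234) = 0.109483
  p ← -0.110000 + 0.24·0.109483 = -0.083724
p(0.24) ≈ -0.0837

-0.0837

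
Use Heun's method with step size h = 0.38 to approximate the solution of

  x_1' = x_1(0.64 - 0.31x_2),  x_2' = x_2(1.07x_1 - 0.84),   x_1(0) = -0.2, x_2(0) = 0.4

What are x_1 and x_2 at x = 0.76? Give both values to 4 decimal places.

-0.3046, 0.1789

Heun on (x_1,x_2): k1 = f(x_n, state_n); k2 = f(x_n + h, state_n + h·k1); state_{n+1} = state_n + (h/2)·(k1 + k2).
0.000000: (-0.200000, 0.400000)
  k1 = (-0.103200, -0.421600)
  predictor → (-0.239216, 0.239792)
  k2 = (-0.135316, -0.262803)
  → (-0.245318, 0.269963)
0.380000: (-0.245318, 0.269963)
  k1 = (-0.136473, -0.297632)
  predictor → (-0.297178, 0.156863)
  k2 = (-0.175743, -0.181645)
  → (-0.304639, 0.178901)
(x_1(0.76), x_2(0.76)) ≈ (-0.3046, 0.1789)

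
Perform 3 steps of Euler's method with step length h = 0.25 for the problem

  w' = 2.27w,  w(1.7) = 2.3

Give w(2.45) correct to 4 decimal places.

Euler: w_{n+1} = w_n + h·f(x_n, w_n).
x=1.700000, w=2.300000: f=5.221000 → w ← 2.300000 + 0.25·5.221000 = 3.605250
x=1.950000, w=3.605250: f=8.183917 → w ← 3.605250 + 0.25·8.183917 = 5.651229
x=2.200000, w=5.651229: f=12.828291 → w ← 5.651229 + 0.25·12.828291 = 8.858302
w(2.45) ≈ 8.8583

8.8583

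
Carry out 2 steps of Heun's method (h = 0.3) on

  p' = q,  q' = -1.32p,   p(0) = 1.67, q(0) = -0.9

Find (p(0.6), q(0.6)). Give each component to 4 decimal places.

Heun on (p,q): k1 = f(t_n, state_n); k2 = f(t_n + h, state_n + h·k1); state_{n+1} = state_n + (h/2)·(k1 + k2).
0.000000: (1.670000, -0.900000)
  k1 = (-0.900000, -2.204400)
  predictor → (1.400000, -1.561320)
  k2 = (-1.561320, -1.848000)
  → (1.300802, -1.507860)
0.300000: (1.300802, -1.507860)
  k1 = (-1.507860, -1.717059)
  predictor → (0.848444, -2.022978)
  k2 = (-2.022978, -1.119946)
  → (0.771176, -1.933411)
(p(0.6), q(0.6)) ≈ (0.7712, -1.9334)

0.7712, -1.9334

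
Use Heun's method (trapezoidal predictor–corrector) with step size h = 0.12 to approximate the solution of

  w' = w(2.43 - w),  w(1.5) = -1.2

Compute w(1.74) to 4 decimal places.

Heun: k1 = f(s_n, w_n); k2 = f(s_n + h, w_n + h·k1); w_{n+1} = w_n + (h/2)·(k1 + k2).
s=1.500000, w=-1.200000:
  k1 = f(1.500000, -1.200000) = -4.356000
  k2 = f(1.620000, -1.722720) = -7.153974
  w ← -1.200000 + (0.12/2)·(-4.356000 + (-7.153974)) = -1.890598
s=1.620000, w=-1.890598:
  k1 = f(1.620000, -1.890598) = -8.168517
  k2 = f(1.740000, -2.870820) = -15.217703
  w ← -1.890598 + (0.12/2)·(-8.168517 + (-15.217703)) = -3.293772
w(1.74) ≈ -3.2938

-3.2938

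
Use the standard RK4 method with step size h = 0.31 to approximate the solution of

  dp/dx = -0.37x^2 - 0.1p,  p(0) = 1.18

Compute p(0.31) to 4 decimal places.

1.1403

RK4: k1 = f(x_n, p_n); k2 = f(x_n + h/2, p_n + (h/2)·k1); k3 = f(x_n + h/2, p_n + (h/2)·k2); k4 = f(x_n + h, p_n + h·k3); p_{n+1} = p_n + (h/6)·(k1 + 2k2 + 2k3 + k4).
x=0.000000, p=1.180000:
  k1 = f(0.000000, 1.180000) = -0.118000
  k2 = f(0.155000, 1.161710) = -0.125060
  k3 = f(0.155000, 1.160616) = -0.124951
  k4 = f(0.310000, 1.141265) = -0.149684
  p ← 1.180000 + (0.31/6)·(k1 + 2k2 + 2k3 + k4) = 1.140335
p(0.31) ≈ 1.1403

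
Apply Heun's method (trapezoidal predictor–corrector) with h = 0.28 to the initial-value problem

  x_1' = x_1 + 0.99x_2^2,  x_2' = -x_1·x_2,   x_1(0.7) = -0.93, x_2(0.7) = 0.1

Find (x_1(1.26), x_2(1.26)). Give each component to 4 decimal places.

Heun on (x_1,x_2): k1 = f(t_n, state_n); k2 = f(t_n + h, state_n + h·k1); state_{n+1} = state_n + (h/2)·(k1 + k2).
0.700000: (-0.930000, 0.100000)
  k1 = (-0.920100, 0.093000)
  predictor → (-1.187628, 0.126040)
  k2 = (-1.171901, 0.149689)
  → (-1.222880, 0.133976)
0.980000: (-1.222880, 0.133976)
  k1 = (-1.205110, 0.163837)
  predictor → (-1.560311, 0.179851)
  k2 = (-1.528288, 0.280623)
  → (-1.605556, 0.196201)
(x_1(1.26), x_2(1.26)) ≈ (-1.6056, 0.1962)

-1.6056, 0.1962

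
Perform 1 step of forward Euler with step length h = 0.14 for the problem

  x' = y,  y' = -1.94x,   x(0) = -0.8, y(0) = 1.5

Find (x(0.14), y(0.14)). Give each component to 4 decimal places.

-0.5900, 1.7173

Euler on (x,y): x_{n+1} = x_n + h·x', y_{n+1} = y_n + h·y'.
0.000000: (-0.800000, 1.500000); f=(1.500000, 1.552000) → (-0.590000, 1.717280)
(x(0.14), y(0.14)) ≈ (-0.5900, 1.7173)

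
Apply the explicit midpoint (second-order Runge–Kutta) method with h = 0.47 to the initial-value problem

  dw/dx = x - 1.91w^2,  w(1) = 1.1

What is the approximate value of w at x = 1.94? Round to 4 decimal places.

Midpoint: k1 = f(x_n, w_n); k2 = f(x_n + h/2, w_n + (h/2)·k1); w_{n+1} = w_n + h·k2.
x=1.000000, w=1.100000:
  k1 = f(1.000000, 1.100000) = -1.311100
  k2 = f(1.235000, 0.791892) = 0.037254
  w ← 1.100000 + 0.47·0.037254 = 1.117509
x=1.470000, w=1.117509:
  k1 = f(1.470000, 1.117509) = -0.915260
  k2 = f(1.705000, 0.902423) = 0.149558
  w ← 1.117509 + 0.47·0.149558 = 1.187801
w(1.94) ≈ 1.1878

1.1878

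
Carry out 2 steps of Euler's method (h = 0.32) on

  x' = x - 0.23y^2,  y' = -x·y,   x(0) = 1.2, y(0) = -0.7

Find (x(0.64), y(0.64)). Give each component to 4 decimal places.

Euler on (x,y): x_{n+1} = x_n + h·x', y_{n+1} = y_n + h·y'.
0.000000: (1.200000, -0.700000); f=(1.087300, 0.840000) → (1.547936, -0.431200)
0.320000: (1.547936, -0.431200); f=(1.505171, 0.667470) → (2.029591, -0.217610)
(x(0.64), y(0.64)) ≈ (2.0296, -0.2176)

2.0296, -0.2176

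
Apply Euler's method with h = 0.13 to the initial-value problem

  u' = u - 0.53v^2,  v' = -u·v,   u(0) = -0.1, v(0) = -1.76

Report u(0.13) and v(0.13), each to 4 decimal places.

Euler on (u,v): u_{n+1} = u_n + h·u', v_{n+1} = v_n + h·v'.
0.000000: (-0.100000, -1.760000); f=(-1.741728, -0.176000) → (-0.326425, -1.782880)
(u(0.13), v(0.13)) ≈ (-0.3264, -1.7829)

-0.3264, -1.7829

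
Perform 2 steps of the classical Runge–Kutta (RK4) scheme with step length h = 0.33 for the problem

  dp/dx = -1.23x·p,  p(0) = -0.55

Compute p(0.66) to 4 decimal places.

RK4: k1 = f(x_n, p_n); k2 = f(x_n + h/2, p_n + (h/2)·k1); k3 = f(x_n + h/2, p_n + (h/2)·k2); k4 = f(x_n + h, p_n + h·k3); p_{n+1} = p_n + (h/6)·(k1 + 2k2 + 2k3 + k4).
x=0.000000, p=-0.550000:
  k1 = f(0.000000, -0.550000) = 0.000000
  k2 = f(0.165000, -0.550000) = 0.111623
  k3 = f(0.165000, -0.531582) = 0.107885
  k4 = f(0.330000, -0.514398) = 0.208794
  p ← -0.550000 + (0.33/6)·(k1 + 2k2 + 2k3 + k4) = -0.514371
x=0.330000, p=-0.514371:
  k1 = f(0.330000, -0.514371) = 0.208783
  k2 = f(0.495000, -0.479921) = 0.292200
  k3 = f(0.495000, -0.466158) = 0.283820
  k4 = f(0.660000, -0.420710) = 0.341532
  p ← -0.514371 + (0.33/6)·(k1 + 2k2 + 2k3 + k4) = -0.420741
p(0.66) ≈ -0.4207

-0.4207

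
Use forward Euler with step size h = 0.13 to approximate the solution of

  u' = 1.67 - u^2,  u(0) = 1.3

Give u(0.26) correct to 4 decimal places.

Euler: u_{n+1} = u_n + h·f(x_n, u_n).
x=0.000000, u=1.300000: f=-0.020000 → u ← 1.300000 + 0.13·(-0.020000) = 1.297400
x=0.130000, u=1.297400: f=-0.013247 → u ← 1.297400 + 0.13·(-0.013247) = 1.295678
u(0.26) ≈ 1.2957

1.2957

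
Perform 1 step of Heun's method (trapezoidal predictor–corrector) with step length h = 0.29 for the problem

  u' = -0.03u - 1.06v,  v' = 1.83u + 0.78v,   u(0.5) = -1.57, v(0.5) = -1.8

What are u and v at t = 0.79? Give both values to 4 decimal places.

-0.8148, -3.0302

Heun on (u,v): k1 = f(t_n, state_n); k2 = f(t_n + h, state_n + h·k1); state_{n+1} = state_n + (h/2)·(k1 + k2).
0.500000: (-1.570000, -1.800000)
  k1 = (1.955100, -4.277100)
  predictor → (-1.003021, -3.040359)
  k2 = (3.252871, -4.207008)
  → (-0.814844, -3.030196)
(u(0.79), v(0.79)) ≈ (-0.8148, -3.0302)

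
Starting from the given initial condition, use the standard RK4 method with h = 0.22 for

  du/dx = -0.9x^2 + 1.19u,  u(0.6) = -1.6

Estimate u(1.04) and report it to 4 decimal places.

-3.0430

RK4: k1 = f(x_n, u_n); k2 = f(x_n + h/2, u_n + (h/2)·k1); k3 = f(x_n + h/2, u_n + (h/2)·k2); k4 = f(x_n + h, u_n + h·k3); u_{n+1} = u_n + (h/6)·(k1 + 2k2 + 2k3 + k4).
x=0.600000, u=-1.600000:
  k1 = f(0.600000, -1.600000) = -2.228000
  k2 = f(0.710000, -1.845080) = -2.649335
  k3 = f(0.710000, -1.891427) = -2.704488
  k4 = f(0.820000, -2.194987) = -3.217195
  u ← -1.600000 + (0.22/6)·(k1 + 2k2 + 2k3 + k4) = -2.192271
x=0.820000, u=-2.192271:
  k1 = f(0.820000, -2.192271) = -3.213962
  k2 = f(0.930000, -2.545807) = -3.807920
  k3 = f(0.930000, -2.611142) = -3.885669
  k4 = f(1.040000, -3.047118) = -4.599510
  u ← -2.192271 + (0.22/6)·(k1 + 2k2 + 2k3 + k4) = -3.042961
u(1.04) ≈ -3.0430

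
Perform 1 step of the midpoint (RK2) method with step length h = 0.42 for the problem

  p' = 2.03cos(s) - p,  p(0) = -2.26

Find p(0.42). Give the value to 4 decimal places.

Midpoint: k1 = f(s_n, p_n); k2 = f(s_n + h/2, p_n + (h/2)·k1); p_{n+1} = p_n + h·k2.
s=0.000000, p=-2.260000:
  k1 = f(0.000000, -2.260000) = 4.290000
  k2 = f(0.210000, -1.359100) = 3.344503
  p ← -2.260000 + 0.42·3.344503 = -0.855309
p(0.42) ≈ -0.8553

-0.8553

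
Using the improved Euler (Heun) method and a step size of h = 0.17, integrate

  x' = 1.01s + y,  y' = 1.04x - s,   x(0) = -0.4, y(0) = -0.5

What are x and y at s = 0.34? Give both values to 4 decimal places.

Heun on (x,y): k1 = f(s_n, state_n); k2 = f(s_n + h, state_n + h·k1); state_{n+1} = state_n + (h/2)·(k1 + k2).
0.000000: (-0.400000, -0.500000)
  k1 = (-0.500000, -0.416000)
  predictor → (-0.485000, -0.570720)
  k2 = (-0.399020, -0.674400)
  → (-0.476417, -0.592684)
0.170000: (-0.476417, -0.592684)
  k1 = (-0.420984, -0.665473)
  predictor → (-0.547984, -0.705814)
  k2 = (-0.362414, -0.909903)
  → (-0.543006, -0.726591)
(x(0.34), y(0.34)) ≈ (-0.5430, -0.7266)

-0.5430, -0.7266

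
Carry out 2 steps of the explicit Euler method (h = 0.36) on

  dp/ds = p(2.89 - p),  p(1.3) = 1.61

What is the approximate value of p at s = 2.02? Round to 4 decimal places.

Euler: p_{n+1} = p_n + h·f(s_n, p_n).
s=1.300000, p=1.610000: f=2.060800 → p ← 1.610000 + 0.36·2.060800 = 2.351888
s=1.660000, p=2.351888: f=1.265579 → p ← 2.351888 + 0.36·1.265579 = 2.807496
p(2.02) ≈ 2.8075

2.8075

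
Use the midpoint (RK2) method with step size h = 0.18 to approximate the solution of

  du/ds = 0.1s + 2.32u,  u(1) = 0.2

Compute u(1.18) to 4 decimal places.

Midpoint: k1 = f(s_n, u_n); k2 = f(s_n + h/2, u_n + (h/2)·k1); u_{n+1} = u_n + h·k2.
s=1.000000, u=0.200000:
  k1 = f(1.000000, 0.200000) = 0.564000
  k2 = f(1.090000, 0.250760) = 0.690763
  u ← 0.200000 + 0.18·0.690763 = 0.324337
u(1.18) ≈ 0.3243

0.3243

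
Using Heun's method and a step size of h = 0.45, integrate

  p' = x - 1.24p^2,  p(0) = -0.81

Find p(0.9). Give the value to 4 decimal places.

Heun: k1 = f(x_n, p_n); k2 = f(x_n + h, p_n + h·k1); p_{n+1} = p_n + (h/2)·(k1 + k2).
x=0.000000, p=-0.810000:
  k1 = f(0.000000, -0.810000) = -0.813564
  k2 = f(0.450000, -1.176104) = -1.265193
  p ← -0.810000 + (0.45/2)·(-0.813564 + (-1.265193)) = -1.277720
x=0.450000, p=-1.277720:
  k1 = f(0.450000, -1.277720) = -1.574386
  k2 = f(0.900000, -1.986194) = -3.991758
  p ← -1.277720 + (0.45/2)·(-1.574386 + (-3.991758)) = -2.530103
p(0.9) ≈ -2.5301

-2.5301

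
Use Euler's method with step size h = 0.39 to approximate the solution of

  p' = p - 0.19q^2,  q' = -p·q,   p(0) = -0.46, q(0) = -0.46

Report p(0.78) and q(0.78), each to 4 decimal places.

Euler on (p,q): p_{n+1} = p_n + h·p', q_{n+1} = q_n + h·q'.
0.000000: (-0.460000, -0.460000); f=(-0.500204, -0.211600) → (-0.655080, -0.542524)
0.390000: (-0.655080, -0.542524); f=(-0.711003, -0.355396) → (-0.932371, -0.681129)
(p(0.78), q(0.78)) ≈ (-0.9324, -0.6811)

-0.9324, -0.6811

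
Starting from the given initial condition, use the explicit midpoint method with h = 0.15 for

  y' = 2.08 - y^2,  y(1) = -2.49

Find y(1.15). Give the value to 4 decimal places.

Midpoint: k1 = f(x_n, y_n); k2 = f(x_n + h/2, y_n + (h/2)·k1); y_{n+1} = y_n + h·k2.
x=1.000000, y=-2.490000:
  k1 = f(1.000000, -2.490000) = -4.120100
  k2 = f(1.075000, -2.799008) = -5.754443
  y ← -2.490000 + 0.15·(-5.754443) = -3.353166
y(1.15) ≈ -3.3532

-3.3532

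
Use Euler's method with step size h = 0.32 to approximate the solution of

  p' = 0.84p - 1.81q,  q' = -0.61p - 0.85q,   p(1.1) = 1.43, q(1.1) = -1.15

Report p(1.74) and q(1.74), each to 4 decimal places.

3.7938, -1.2969

Euler on (p,q): p_{n+1} = p_n + h·p', q_{n+1} = q_n + h·q'.
1.100000: (1.430000, -1.150000); f=(3.282700, 0.105200) → (2.480464, -1.116336)
1.420000: (2.480464, -1.116336); f=(4.104158, -0.564197) → (3.793795, -1.296879)
(p(1.74), q(1.74)) ≈ (3.7938, -1.2969)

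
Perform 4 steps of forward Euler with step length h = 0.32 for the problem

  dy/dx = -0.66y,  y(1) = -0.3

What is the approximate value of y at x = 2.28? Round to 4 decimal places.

Euler: y_{n+1} = y_n + h·f(x_n, y_n).
x=1.000000, y=-0.300000: f=0.198000 → y ← -0.300000 + 0.32·0.198000 = -0.236640
x=1.320000, y=-0.236640: f=0.156182 → y ← -0.236640 + 0.32·0.156182 = -0.186662
x=1.640000, y=-0.186662: f=0.123197 → y ← -0.186662 + 0.32·0.123197 = -0.147239
x=1.960000, y=-0.147239: f=0.097178 → y ← -0.147239 + 0.32·0.097178 = -0.116142
y(2.28) ≈ -0.1161

-0.1161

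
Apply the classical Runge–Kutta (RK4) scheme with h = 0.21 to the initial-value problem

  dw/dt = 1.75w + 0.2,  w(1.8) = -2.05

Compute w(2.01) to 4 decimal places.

RK4: k1 = f(t_n, w_n); k2 = f(t_n + h/2, w_n + (h/2)·k1); k3 = f(t_n + h/2, w_n + (h/2)·k2); k4 = f(t_n + h, w_n + h·k3); w_{n+1} = w_n + (h/6)·(k1 + 2k2 + 2k3 + k4).
t=1.800000, w=-2.050000:
  k1 = f(1.800000, -2.050000) = -3.387500
  k2 = f(1.905000, -2.405687) = -4.009953
  k3 = f(1.905000, -2.471045) = -4.124329
  k4 = f(2.010000, -2.916109) = -4.903191
  w ← -2.050000 + (0.21/6)·(k1 + 2k2 + 2k3 + k4) = -2.909574
w(2.01) ≈ -2.9096

-2.9096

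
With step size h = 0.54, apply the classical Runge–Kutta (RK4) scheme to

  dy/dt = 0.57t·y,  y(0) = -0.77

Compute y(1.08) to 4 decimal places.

-1.0736

RK4: k1 = f(t_n, y_n); k2 = f(t_n + h/2, y_n + (h/2)·k1); k3 = f(t_n + h/2, y_n + (h/2)·k2); k4 = f(t_n + h, y_n + h·k3); y_{n+1} = y_n + (h/6)·(k1 + 2k2 + 2k3 + k4).
t=0.000000, y=-0.770000:
  k1 = f(0.000000, -0.770000) = 0.000000
  k2 = f(0.270000, -0.770000) = -0.118503
  k3 = f(0.270000, -0.801996) = -0.123427
  k4 = f(0.540000, -0.836651) = -0.257521
  y ← -0.770000 + (0.54/6)·(k1 + 2k2 + 2k3 + k4) = -0.836724
t=0.540000, y=-0.836724:
  k1 = f(0.540000, -0.836724) = -0.257544
  k2 = f(0.810000, -0.906261) = -0.418421
  k3 = f(0.810000, -0.949698) = -0.438476
  k4 = f(1.080000, -1.073501) = -0.660847
  y ← -0.836724 + (0.54/6)·(k1 + 2k2 + 2k3 + k4) = -1.073621
y(1.08) ≈ -1.0736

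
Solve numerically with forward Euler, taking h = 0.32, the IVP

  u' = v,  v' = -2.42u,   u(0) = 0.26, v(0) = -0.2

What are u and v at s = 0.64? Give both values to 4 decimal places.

0.0676, -0.5531

Euler on (u,v): u_{n+1} = u_n + h·u', v_{n+1} = v_n + h·v'.
0.000000: (0.260000, -0.200000); f=(-0.200000, -0.629200) → (0.196000, -0.401344)
0.320000: (0.196000, -0.401344); f=(-0.401344, -0.474320) → (0.067570, -0.553126)
(u(0.64), v(0.64)) ≈ (0.0676, -0.5531)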